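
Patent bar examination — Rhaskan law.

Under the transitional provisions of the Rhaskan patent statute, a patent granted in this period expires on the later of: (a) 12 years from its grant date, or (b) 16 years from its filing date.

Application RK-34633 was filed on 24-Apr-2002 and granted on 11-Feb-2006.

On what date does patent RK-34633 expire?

April 24, 2018

(a) grant + 12 years → 11 February 2018.
(b) filing + 16 years → 24 April 2018.
Later of the two: 24 April 2018.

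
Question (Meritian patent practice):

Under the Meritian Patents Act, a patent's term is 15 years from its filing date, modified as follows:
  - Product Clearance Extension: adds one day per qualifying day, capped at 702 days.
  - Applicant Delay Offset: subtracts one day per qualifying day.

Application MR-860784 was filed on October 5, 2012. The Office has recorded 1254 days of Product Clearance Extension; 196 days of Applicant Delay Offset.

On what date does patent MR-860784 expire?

February 22, 2029

Base term: filing date + 15 years → 5 October 2027.
Product Clearance Extension: 1254 days claimed exceeds the 702-day cap, so +702 days → 6 September 2029.
Applicant Delay Offset: −196 days → 22 February 2029.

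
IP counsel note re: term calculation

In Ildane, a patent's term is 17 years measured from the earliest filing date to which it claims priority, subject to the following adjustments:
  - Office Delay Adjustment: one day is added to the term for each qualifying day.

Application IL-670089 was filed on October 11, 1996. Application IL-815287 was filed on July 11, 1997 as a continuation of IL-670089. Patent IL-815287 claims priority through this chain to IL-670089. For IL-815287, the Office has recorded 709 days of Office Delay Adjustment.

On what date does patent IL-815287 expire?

Earliest priority filing: 11 October 1996.
Base term: 11 October 1996 + 17 years → 11 October 2013.
Office Delay Adjustment: +709 days → 20 September 2015.

September 20, 2015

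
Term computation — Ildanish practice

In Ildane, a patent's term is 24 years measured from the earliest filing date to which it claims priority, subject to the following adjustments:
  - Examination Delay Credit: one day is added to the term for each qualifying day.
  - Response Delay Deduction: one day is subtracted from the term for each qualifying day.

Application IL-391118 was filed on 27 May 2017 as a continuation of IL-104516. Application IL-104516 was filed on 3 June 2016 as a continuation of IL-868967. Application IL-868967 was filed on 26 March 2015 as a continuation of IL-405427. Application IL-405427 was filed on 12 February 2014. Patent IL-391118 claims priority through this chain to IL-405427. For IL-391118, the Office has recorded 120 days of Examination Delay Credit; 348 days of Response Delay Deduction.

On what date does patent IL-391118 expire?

June 29, 2037

Earliest priority filing: 12 February 2014.
Base term: 12 February 2014 + 24 years → 12 February 2038.
Examination Delay Credit: +120 days → 12 June 2038.
Response Delay Deduction: −348 days → 29 June 2037.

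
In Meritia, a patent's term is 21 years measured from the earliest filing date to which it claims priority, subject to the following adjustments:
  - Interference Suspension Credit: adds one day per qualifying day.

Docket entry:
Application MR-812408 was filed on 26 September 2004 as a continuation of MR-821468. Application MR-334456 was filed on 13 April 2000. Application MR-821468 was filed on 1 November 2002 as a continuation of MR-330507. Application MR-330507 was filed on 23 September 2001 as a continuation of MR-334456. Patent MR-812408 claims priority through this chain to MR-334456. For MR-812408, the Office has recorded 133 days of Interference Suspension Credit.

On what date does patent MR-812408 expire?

2021-08-24

Earliest priority filing: 13 April 2000.
Base term: 13 April 2000 + 21 years → 13 April 2021.
Interference Suspension Credit: +133 days → 24 August 2021.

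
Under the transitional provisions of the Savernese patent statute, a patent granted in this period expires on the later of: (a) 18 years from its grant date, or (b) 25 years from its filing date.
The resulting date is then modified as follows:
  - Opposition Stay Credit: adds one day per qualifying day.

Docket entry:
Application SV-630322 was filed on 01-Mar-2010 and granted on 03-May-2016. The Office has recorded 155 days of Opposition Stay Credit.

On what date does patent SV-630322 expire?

2035-08-03

(a) grant + 18 years → 3 May 2034.
(b) filing + 25 years → 1 March 2035.
Later of the two: 1 March 2035.
Opposition Stay Credit: +155 days → 3 August 2035.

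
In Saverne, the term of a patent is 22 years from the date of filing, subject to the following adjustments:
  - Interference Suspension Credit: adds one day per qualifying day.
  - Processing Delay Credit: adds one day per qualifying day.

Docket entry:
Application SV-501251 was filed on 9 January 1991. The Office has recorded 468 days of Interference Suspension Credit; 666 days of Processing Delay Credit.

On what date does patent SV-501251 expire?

Base term: filing date + 22 years → 9 January 2013.
Interference Suspension Credit: +468 days → 22 April 2014.
Processing Delay Credit: +666 days → 17 February 2016.

2016-02-17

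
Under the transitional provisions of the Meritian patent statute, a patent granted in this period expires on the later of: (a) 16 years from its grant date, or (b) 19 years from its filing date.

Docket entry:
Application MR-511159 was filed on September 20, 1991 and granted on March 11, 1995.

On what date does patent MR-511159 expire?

(a) grant + 16 years → 11 March 2011.
(b) filing + 19 years → 20 September 2010.
Later of the two: 11 March 2011.

March 11, 2011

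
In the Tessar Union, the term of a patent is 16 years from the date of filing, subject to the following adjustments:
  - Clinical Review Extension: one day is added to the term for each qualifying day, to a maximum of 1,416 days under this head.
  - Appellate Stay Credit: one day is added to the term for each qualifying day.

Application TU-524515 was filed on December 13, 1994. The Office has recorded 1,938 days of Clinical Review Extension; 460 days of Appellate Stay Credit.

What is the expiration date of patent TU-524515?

Base term: filing date + 16 years → 13 December 2010.
Clinical Review Extension: 1938 days claimed exceeds the 1416-day cap, so +1416 days → 29 October 2014.
Appellate Stay Credit: +460 days → 1 February 2016.

2016-02-01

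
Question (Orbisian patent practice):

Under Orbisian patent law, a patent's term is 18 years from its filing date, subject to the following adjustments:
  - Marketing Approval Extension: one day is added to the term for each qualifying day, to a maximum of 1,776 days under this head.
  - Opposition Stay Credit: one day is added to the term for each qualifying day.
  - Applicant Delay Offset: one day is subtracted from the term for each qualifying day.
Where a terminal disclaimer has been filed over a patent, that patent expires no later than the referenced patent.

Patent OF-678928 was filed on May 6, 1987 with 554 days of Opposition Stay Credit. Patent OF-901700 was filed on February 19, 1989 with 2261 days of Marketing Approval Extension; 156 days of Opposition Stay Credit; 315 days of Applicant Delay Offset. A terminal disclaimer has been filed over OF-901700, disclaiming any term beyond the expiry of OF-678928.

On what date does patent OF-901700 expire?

Natural term of OF-901700:
  Base: filing + 18 years → 19 February 2007.
  Marketing Approval Extension: 2261 days claimed exceeds the 1776-day cap, so +1776 days → 31 December 2011.
  Opposition Stay Credit: +156 days → 4 June 2012.
  Applicant Delay Offset: −315 days → 25 July 2011.
Expiry of referenced patent OF-678928:
  Base: filing + 18 years → 6 May 2005.
  Opposition Stay Credit: +554 days → 11 November 2006.
Terminal disclaimer: OF-901700 expires on the earlier of 25 July 2011 and 11 November 2006.

November 11, 2006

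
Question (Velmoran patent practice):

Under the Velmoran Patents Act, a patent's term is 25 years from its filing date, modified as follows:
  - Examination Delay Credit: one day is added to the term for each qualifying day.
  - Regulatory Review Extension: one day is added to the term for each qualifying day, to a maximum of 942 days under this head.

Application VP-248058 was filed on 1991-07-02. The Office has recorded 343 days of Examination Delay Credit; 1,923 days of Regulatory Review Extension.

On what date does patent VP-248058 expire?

Base term: filing date + 25 years → 2 July 2016.
Examination Delay Credit: +343 days → 10 June 2017.
Regulatory Review Extension: 1923 days claimed exceeds the 942-day cap, so +942 days → 8 January 2020.

2020-01-08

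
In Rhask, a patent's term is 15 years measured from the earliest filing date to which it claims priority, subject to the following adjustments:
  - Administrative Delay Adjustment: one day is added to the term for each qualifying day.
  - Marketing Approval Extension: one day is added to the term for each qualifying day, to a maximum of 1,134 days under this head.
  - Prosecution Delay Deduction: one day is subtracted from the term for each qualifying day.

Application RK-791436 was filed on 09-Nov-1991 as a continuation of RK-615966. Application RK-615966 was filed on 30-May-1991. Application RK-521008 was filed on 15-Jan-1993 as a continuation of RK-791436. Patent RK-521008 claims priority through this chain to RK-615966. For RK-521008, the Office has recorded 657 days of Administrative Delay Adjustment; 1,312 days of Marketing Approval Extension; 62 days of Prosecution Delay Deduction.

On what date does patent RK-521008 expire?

Earliest priority filing: 30 May 1991.
Base term: 30 May 1991 + 15 years → 30 May 2006.
Administrative Delay Adjustment: +657 days → 17 March 2008.
Marketing Approval Extension: 1312 days claimed exceeds the 1134-day cap, so +1134 days → 25 April 2011.
Prosecution Delay Deduction: −62 days → 22 February 2011.

2011-02-22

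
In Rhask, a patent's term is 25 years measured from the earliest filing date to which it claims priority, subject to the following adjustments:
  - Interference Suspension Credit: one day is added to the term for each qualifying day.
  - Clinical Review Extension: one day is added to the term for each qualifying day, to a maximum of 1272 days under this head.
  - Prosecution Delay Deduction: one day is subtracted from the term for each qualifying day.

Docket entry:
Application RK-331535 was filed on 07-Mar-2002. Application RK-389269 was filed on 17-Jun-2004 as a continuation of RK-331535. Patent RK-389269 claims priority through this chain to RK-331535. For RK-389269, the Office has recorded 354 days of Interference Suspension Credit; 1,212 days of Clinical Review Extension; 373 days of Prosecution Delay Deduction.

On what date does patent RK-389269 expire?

Earliest priority filing: 7 March 2002.
Base term: 7 March 2002 + 25 years → 7 March 2027.
Interference Suspension Credit: +354 days → 24 February 2028.
Clinical Review Extension: 1212 days (within the 1272-day cap) → +1212 days → 20 June 2031.
Prosecution Delay Deduction: −373 days → 12 June 2030.

June 12, 2030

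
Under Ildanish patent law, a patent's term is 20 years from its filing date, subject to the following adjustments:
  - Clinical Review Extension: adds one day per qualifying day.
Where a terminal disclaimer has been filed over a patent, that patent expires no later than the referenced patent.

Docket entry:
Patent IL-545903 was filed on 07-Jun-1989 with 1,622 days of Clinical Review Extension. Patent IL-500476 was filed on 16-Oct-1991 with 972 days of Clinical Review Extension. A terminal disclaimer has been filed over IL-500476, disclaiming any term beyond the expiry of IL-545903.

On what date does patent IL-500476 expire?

Natural term of IL-500476:
  Base: filing + 20 years → 16 October 2011.
  Clinical Review Extension: +972 days → 14 June 2014.
Expiry of referenced patent IL-545903:
  Base: filing + 20 years → 7 June 2009.
  Clinical Review Extension: +1622 days → 15 November 2013.
Terminal disclaimer: IL-500476 expires on the earlier of 14 June 2014 and 15 November 2013.

November 15, 2013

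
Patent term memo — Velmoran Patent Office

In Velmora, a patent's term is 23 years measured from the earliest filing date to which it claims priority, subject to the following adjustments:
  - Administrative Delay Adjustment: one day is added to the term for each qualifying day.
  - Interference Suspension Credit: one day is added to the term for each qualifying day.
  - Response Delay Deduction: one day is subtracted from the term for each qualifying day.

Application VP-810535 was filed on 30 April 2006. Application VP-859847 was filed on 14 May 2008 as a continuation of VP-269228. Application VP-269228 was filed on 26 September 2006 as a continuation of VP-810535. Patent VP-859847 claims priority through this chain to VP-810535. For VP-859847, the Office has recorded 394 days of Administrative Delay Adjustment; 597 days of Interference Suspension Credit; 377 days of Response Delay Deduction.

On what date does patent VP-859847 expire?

2031-01-04

Earliest priority filing: 30 April 2006.
Base term: 30 April 2006 + 23 years → 30 April 2029.
Administrative Delay Adjustment: +394 days → 29 May 2030.
Interference Suspension Credit: +597 days → 16 January 2032.
Response Delay Deduction: −377 days → 4 January 2031.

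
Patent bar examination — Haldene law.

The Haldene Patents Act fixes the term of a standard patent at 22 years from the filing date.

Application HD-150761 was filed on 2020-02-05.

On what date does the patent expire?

February 5, 2042

Filing date + 22 years → 5 February 2042.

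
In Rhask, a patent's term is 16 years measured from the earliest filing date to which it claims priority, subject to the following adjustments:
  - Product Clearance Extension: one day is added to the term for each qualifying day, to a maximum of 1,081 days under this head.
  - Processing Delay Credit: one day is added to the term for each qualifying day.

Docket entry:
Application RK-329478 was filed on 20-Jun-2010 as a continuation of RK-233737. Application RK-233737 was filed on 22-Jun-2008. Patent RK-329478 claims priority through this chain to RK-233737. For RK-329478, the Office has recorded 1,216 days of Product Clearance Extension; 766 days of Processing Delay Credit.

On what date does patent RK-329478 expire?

Earliest priority filing: 22 June 2008.
Base term: 22 June 2008 + 16 years → 22 June 2024.
Product Clearance Extension: 1216 days claimed exceeds the 1081-day cap, so +1081 days → 8 June 2027.
Processing Delay Credit: +766 days → 13 July 2029.

2029-07-13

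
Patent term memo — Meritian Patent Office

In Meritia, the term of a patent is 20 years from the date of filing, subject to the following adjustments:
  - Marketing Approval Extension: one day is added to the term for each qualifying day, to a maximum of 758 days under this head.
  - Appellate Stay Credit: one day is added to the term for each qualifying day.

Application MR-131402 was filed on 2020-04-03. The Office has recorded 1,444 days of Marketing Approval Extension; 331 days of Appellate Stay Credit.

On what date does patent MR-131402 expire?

March 28, 2043

Base term: filing date + 20 years → 3 April 2040.
Marketing Approval Extension: 1444 days claimed exceeds the 758-day cap, so +758 days → 1 May 2042.
Appellate Stay Credit: +331 days → 28 March 2043.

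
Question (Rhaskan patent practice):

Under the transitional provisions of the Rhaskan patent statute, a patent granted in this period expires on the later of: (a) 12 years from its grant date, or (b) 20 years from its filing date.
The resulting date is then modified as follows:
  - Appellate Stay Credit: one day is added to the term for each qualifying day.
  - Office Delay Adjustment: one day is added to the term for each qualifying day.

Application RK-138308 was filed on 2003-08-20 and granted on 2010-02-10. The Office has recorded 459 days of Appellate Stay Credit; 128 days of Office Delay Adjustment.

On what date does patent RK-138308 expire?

(a) grant + 12 years → 10 February 2022.
(b) filing + 20 years → 20 August 2023.
Later of the two: 20 August 2023.
Appellate Stay Credit: +459 days → 21 November 2024.
Office Delay Adjustment: +128 days → 29 March 2025.

2025-03-29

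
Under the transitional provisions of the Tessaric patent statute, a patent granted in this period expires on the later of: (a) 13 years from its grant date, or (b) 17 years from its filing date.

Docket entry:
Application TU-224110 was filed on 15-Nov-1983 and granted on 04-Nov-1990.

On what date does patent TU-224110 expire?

(a) grant + 13 years → 4 November 2003.
(b) filing + 17 years → 15 November 2000.
Later of the two: 4 November 2003.

2003-11-04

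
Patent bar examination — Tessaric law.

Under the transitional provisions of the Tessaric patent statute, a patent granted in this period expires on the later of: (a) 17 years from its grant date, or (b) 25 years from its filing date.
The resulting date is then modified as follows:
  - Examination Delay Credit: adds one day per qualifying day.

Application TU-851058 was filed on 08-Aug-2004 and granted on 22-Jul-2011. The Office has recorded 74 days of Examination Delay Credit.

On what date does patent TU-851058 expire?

2029-10-21

(a) grant + 17 years → 22 July 2028.
(b) filing + 25 years → 8 August 2029.
Later of the two: 8 August 2029.
Examination Delay Credit: +74 days → 21 October 2029.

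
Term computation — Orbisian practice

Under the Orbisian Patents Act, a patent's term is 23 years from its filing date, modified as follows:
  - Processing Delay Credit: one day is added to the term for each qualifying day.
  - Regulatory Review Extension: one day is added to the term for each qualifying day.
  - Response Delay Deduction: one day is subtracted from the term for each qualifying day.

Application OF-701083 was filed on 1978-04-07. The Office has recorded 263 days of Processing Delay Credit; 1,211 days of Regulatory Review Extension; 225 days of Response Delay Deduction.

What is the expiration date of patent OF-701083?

September 7, 2004

Base term: filing date + 23 years → 7 April 2001.
Processing Delay Credit: +263 days → 26 December 2001.
Regulatory Review Extension: +1211 days → 20 April 2005.
Response Delay Deduction: −225 days → 7 September 2004.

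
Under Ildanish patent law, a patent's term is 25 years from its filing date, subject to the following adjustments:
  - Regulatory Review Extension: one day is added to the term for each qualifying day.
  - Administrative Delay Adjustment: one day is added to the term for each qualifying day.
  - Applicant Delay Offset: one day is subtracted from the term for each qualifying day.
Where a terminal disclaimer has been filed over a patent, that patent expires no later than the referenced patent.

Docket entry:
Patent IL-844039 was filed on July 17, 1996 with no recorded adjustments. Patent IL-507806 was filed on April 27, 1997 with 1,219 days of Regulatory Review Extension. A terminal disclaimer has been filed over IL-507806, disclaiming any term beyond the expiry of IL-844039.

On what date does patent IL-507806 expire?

Natural term of IL-507806:
  Base: filing + 25 years → 27 April 2022.
  Regulatory Review Extension: +1219 days → 28 August 2025.
Expiry of referenced patent IL-844039:
  Base: filing + 25 years → 17 July 2021.
Terminal disclaimer: IL-507806 expires on the earlier of 28 August 2025 and 17 July 2021.

July 17, 2021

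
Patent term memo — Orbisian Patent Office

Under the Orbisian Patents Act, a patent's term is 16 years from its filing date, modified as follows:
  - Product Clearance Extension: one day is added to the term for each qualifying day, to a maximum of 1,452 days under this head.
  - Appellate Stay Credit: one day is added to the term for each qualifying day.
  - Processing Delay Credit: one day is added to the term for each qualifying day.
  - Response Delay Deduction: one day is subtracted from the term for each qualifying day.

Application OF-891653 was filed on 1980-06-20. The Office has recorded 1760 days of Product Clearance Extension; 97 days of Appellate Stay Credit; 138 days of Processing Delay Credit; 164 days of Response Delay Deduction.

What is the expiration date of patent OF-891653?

2000-08-21

Base term: filing date + 16 years → 20 June 1996.
Product Clearance Extension: 1760 days claimed exceeds the 1452-day cap, so +1452 days → 11 June 2000.
Appellate Stay Credit: +97 days → 16 September 2000.
Processing Delay Credit: +138 days → 1 February 2001.
Response Delay Deduction: −164 days → 21 August 2000.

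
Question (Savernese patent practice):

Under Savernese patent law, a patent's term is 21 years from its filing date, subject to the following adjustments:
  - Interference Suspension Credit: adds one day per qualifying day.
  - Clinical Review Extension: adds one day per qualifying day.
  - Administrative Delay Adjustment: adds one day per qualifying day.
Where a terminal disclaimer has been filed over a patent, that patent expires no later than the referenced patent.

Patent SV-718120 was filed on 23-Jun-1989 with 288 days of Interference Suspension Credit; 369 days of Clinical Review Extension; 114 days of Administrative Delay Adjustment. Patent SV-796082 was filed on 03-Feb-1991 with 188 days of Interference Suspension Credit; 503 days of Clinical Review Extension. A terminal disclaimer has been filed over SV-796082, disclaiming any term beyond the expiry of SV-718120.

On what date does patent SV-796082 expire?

Natural term of SV-796082:
  Base: filing + 21 years → 3 February 2012.
  Interference Suspension Credit: +188 days → 9 August 2012.
  Clinical Review Extension: +503 days → 25 December 2013.
Expiry of referenced patent SV-718120:
  Base: filing + 21 years → 23 June 2010.
  Interference Suspension Credit: +288 days → 7 April 2011.
  Clinical Review Extension: +369 days → 10 April 2012.
  Administrative Delay Adjustment: +114 days → 2 August 2012.
Terminal disclaimer: SV-796082 expires on the earlier of 25 December 2013 and 2 August 2012.

2012-08-02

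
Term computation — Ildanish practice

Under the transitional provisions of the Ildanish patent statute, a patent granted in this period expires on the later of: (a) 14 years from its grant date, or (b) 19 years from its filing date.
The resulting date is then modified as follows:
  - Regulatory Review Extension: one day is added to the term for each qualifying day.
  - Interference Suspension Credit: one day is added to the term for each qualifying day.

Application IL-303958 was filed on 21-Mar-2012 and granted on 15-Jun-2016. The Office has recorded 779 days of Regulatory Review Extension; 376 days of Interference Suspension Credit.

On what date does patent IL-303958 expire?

(a) grant + 14 years → 15 June 2030.
(b) filing + 19 years → 21 March 2031.
Later of the two: 21 March 2031.
Regulatory Review Extension: +779 days → 8 May 2033.
Interference Suspension Credit: +376 days → 19 May 2034.

2034-05-19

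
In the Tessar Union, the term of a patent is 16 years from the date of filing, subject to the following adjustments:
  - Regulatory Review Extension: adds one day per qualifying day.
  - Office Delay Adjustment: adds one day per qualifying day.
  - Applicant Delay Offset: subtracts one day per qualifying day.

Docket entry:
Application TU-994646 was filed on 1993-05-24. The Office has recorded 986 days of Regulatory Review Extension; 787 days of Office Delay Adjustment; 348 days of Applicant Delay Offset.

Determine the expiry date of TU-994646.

April 18, 2013

Base term: filing date + 16 years → 24 May 2009.
Regulatory Review Extension: +986 days → 4 February 2012.
Office Delay Adjustment: +787 days → 1 April 2014.
Applicant Delay Offset: −348 days → 18 April 2013.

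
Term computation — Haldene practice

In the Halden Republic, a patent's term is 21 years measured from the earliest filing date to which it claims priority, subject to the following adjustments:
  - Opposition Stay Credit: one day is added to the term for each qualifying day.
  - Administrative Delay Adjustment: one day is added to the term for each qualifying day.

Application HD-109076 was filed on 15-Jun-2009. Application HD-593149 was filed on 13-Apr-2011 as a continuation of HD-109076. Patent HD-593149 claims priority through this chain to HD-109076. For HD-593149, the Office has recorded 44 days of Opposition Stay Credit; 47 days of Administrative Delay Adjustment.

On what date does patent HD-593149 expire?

2030-09-14

Earliest priority filing: 15 June 2009.
Base term: 15 June 2009 + 21 years → 15 June 2030.
Opposition Stay Credit: +44 days → 29 July 2030.
Administrative Delay Adjustment: +47 days → 14 September 2030.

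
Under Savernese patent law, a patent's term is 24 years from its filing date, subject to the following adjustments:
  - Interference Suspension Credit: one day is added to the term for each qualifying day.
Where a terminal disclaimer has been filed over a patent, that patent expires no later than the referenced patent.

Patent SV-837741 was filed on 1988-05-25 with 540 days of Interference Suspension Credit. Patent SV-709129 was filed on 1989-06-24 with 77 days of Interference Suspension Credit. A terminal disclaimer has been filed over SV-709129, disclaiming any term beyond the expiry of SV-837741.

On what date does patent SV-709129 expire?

Natural term of SV-709129:
  Base: filing + 24 years → 24 June 2013.
  Interference Suspension Credit: +77 days → 9 September 2013.
Expiry of referenced patent SV-837741:
  Base: filing + 24 years → 25 May 2012.
  Interference Suspension Credit: +540 days → 16 November 2013.
Terminal disclaimer: SV-709129 expires on the earlier of 9 September 2013 and 16 November 2013.

September 9, 2013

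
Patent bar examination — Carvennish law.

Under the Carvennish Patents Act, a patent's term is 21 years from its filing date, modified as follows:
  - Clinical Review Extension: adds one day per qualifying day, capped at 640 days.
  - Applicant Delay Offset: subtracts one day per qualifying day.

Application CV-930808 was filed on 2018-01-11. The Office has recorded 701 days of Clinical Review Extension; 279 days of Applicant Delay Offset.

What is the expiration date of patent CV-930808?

2040-01-07

Base term: filing date + 21 years → 11 January 2039.
Clinical Review Extension: 701 days claimed exceeds the 640-day cap, so +640 days → 12 October 2040.
Applicant Delay Offset: −279 days → 7 January 2040.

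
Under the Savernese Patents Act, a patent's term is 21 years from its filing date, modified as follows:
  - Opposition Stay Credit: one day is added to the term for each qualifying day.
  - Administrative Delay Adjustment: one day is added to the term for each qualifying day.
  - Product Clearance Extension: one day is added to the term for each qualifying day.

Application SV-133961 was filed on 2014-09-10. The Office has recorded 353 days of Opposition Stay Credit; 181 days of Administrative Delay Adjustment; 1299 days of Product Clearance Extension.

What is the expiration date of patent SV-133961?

2040-09-16

Base term: filing date + 21 years → 10 September 2035.
Opposition Stay Credit: +353 days → 28 August 2036.
Administrative Delay Adjustment: +181 days → 25 February 2037.
Product Clearance Extension: +1299 days → 16 September 2040.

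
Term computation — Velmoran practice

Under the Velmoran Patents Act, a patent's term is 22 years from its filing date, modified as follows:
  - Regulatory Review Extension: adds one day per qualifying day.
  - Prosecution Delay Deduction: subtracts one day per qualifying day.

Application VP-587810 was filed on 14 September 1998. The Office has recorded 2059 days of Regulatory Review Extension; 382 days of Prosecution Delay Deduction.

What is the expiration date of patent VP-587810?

Base term: filing date + 22 years → 14 September 2020.
Regulatory Review Extension: +2059 days → 5 May 2026.
Prosecution Delay Deduction: −382 days → 18 April 2025.

2025-04-18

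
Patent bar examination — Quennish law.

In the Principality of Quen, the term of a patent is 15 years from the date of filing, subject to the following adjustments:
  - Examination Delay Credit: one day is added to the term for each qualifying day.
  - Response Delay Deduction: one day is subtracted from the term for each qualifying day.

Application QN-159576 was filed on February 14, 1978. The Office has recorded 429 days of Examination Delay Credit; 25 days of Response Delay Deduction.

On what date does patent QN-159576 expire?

1994-03-25

Base term: filing date + 15 years → 14 February 1993.
Examination Delay Credit: +429 days → 19 April 1994.
Response Delay Deduction: −25 days → 25 March 1994.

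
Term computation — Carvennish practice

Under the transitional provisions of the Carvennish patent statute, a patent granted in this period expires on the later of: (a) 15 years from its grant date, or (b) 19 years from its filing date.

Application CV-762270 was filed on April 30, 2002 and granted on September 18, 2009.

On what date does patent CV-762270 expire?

September 18, 2024

(a) grant + 15 years → 18 September 2024.
(b) filing + 19 years → 30 April 2021.
Later of the two: 18 September 2024.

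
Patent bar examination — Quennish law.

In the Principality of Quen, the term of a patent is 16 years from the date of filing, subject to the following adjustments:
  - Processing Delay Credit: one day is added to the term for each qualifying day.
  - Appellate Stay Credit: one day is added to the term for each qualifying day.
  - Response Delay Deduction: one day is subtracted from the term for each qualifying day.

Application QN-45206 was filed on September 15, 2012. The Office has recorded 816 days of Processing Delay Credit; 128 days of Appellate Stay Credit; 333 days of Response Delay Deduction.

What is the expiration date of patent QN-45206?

Base term: filing date + 16 years → 15 September 2028.
Processing Delay Credit: +816 days → 10 December 2030.
Appellate Stay Credit: +128 days → 17 April 2031.
Response Delay Deduction: −333 days → 19 May 2030.

2030-05-19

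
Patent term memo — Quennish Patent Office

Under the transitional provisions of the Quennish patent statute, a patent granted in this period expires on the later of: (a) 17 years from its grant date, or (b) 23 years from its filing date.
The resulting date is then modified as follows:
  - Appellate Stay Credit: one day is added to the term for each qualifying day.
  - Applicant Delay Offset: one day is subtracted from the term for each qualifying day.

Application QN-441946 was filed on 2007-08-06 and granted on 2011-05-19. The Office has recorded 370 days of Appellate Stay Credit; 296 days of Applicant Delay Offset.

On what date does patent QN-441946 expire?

(a) grant + 17 years → 19 May 2028.
(b) filing + 23 years → 6 August 2030.
Later of the two: 6 August 2030.
Appellate Stay Credit: +370 days → 11 August 2031.
Applicant Delay Offset: −296 days → 19 October 2030.

2030-10-19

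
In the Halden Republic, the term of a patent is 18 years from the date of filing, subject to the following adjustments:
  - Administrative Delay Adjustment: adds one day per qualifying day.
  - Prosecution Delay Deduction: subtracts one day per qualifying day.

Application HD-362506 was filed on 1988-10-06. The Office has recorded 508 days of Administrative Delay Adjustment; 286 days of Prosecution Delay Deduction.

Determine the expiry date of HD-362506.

2007-05-16

Base term: filing date + 18 years → 6 October 2006.
Administrative Delay Adjustment: +508 days → 26 February 2008.
Prosecution Delay Deduction: −286 days → 16 May 2007.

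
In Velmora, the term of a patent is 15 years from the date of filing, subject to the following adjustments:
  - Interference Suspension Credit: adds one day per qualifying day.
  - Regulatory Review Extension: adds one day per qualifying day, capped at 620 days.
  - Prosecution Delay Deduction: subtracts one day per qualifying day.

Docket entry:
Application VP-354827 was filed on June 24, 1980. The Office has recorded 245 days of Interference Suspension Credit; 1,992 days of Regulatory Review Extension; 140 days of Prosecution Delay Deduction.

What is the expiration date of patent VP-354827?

Base term: filing date + 15 years → 24 June 1995.
Interference Suspension Credit: +245 days → 24 February 1996.
Regulatory Review Extension: 1992 days claimed exceeds the 620-day cap, so +620 days → 5 November 1997.
Prosecution Delay Deduction: −140 days → 18 June 1997.

1997-06-18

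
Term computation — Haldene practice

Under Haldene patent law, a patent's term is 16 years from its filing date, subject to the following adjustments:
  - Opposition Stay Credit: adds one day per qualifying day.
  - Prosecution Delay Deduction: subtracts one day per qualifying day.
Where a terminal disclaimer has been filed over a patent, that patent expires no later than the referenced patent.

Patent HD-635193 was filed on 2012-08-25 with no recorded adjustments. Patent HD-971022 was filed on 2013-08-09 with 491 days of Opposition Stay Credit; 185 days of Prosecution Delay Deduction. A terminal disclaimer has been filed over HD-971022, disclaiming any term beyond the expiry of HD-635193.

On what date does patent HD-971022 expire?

Natural term of HD-971022:
  Base: filing + 16 years → 9 August 2029.
  Opposition Stay Credit: +491 days → 13 December 2030.
  Prosecution Delay Deduction: −185 days → 11 June 2030.
Expiry of referenced patent HD-635193:
  Base: filing + 16 years → 25 August 2028.
Terminal disclaimer: HD-971022 expires on the earlier of 11 June 2030 and 25 August 2028.

2028-08-25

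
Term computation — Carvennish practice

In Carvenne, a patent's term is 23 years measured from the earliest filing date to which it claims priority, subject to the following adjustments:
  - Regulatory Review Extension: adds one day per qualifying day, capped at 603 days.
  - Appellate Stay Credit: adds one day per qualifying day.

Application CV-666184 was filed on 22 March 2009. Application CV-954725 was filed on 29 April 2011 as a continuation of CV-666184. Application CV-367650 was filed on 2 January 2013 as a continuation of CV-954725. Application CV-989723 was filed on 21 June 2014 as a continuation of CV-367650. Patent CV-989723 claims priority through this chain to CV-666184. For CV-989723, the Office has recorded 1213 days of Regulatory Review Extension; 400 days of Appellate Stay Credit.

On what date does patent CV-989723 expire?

Earliest priority filing: 22 March 2009.
Base term: 22 March 2009 + 23 years → 22 March 2032.
Regulatory Review Extension: 1213 days claimed exceeds the 603-day cap, so +603 days → 15 November 2033.
Appellate Stay Credit: +400 days → 20 December 2034.

2034-12-20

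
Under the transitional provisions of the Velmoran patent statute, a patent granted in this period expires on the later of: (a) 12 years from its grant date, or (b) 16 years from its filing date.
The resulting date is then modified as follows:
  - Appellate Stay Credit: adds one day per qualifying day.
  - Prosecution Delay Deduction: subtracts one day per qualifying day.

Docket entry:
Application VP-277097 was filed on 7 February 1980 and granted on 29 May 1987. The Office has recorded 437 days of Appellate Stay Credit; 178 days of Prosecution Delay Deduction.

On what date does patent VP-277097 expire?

(a) grant + 12 years → 29 May 1999.
(b) filing + 16 years → 7 February 1996.
Later of the two: 29 May 1999.
Appellate Stay Credit: +437 days → 8 August 2000.
Prosecution Delay Deduction: −178 days → 12 February 2000.

February 12, 2000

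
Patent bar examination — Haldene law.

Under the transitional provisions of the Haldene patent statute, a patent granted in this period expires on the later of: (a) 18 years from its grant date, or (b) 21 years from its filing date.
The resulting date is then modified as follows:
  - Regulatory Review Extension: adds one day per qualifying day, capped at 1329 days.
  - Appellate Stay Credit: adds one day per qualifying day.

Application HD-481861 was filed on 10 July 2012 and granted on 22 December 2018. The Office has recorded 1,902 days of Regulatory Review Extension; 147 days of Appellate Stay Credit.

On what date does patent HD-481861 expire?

2041-01-06

(a) grant + 18 years → 22 December 2036.
(b) filing + 21 years → 10 July 2033.
Later of the two: 22 December 2036.
Regulatory Review Extension: 1902 days claimed exceeds the 1329-day cap, so +1329 days → 12 August 2040.
Appellate Stay Credit: +147 days → 6 January 2041.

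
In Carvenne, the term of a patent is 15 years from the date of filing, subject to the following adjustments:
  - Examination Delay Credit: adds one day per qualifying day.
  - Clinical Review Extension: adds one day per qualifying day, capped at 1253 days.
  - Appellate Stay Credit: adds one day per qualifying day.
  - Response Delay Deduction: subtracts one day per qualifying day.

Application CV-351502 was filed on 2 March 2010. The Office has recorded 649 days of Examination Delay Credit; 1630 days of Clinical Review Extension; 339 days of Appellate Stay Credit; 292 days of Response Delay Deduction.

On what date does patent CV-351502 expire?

Base term: filing date + 15 years → 2 March 2025.
Examination Delay Credit: +649 days → 11 December 2026.
Clinical Review Extension: 1630 days claimed exceeds the 1253-day cap, so +1253 days → 17 May 2030.
Appellate Stay Credit: +339 days → 21 April 2031.
Response Delay Deduction: −292 days → 3 July 2030.

July 3, 2030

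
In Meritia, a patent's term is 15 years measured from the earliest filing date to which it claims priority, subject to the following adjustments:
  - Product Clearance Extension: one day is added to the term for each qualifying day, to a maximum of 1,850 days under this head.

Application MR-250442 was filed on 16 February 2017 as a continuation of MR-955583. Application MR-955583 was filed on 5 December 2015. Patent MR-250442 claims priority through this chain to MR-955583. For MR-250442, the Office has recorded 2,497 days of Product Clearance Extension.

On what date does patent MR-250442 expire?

2035-12-29

Earliest priority filing: 5 December 2015.
Base term: 5 December 2015 + 15 years → 5 December 2030.
Product Clearance Extension: 2497 days claimed exceeds the 1850-day cap, so +1850 days → 29 December 2035.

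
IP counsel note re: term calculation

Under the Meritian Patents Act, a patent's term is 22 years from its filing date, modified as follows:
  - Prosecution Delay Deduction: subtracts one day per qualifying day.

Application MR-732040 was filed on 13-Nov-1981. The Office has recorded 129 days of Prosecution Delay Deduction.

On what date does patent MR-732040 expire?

July 7, 2003

Base term: filing date + 22 years → 13 November 2003.
Prosecution Delay Deduction: −129 days → 7 July 2003.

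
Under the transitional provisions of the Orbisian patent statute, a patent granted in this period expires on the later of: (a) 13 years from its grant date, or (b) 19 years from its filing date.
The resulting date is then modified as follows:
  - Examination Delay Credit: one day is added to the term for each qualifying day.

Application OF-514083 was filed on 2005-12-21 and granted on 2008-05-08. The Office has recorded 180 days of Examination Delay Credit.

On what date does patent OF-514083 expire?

2025-06-19

(a) grant + 13 years → 8 May 2021.
(b) filing + 19 years → 21 December 2024.
Later of the two: 21 December 2024.
Examination Delay Credit: +180 days → 19 June 2025.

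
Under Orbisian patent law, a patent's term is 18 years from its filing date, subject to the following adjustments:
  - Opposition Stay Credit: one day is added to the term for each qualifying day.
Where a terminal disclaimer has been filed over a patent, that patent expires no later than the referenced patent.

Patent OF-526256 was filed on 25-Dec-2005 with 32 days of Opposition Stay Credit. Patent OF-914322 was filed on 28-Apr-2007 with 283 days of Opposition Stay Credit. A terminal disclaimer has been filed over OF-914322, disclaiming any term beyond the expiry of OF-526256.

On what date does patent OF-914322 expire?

2024-01-26

Natural term of OF-914322:
  Base: filing + 18 years → 28 April 2025.
  Opposition Stay Credit: +283 days → 5 February 2026.
Expiry of referenced patent OF-526256:
  Base: filing + 18 years → 25 December 2023.
  Opposition Stay Credit: +32 days → 26 January 2024.
Terminal disclaimer: OF-914322 expires on the earlier of 5 February 2026 and 26 January 2024.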